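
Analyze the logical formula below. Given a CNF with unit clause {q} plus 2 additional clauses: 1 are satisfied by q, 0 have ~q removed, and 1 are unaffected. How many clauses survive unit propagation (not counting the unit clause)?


Satisfied (removed): 1
Shortened (remain): 0
Unchanged (remain): 1
Remaining = 0 + 1 = 1

1


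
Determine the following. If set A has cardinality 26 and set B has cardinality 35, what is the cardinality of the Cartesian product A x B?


The Cartesian product A x B contains all ordered pairs (a, b).
|A x B| = |A| * |B| = 26 * 35 = 910

910


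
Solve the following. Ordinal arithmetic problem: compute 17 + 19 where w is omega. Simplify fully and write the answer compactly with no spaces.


Compute 17 + 19.
Ordinal + is associative but NOT commutative; for finite n>0, n + w = w but w + n stays w+n.
Both operands finite; ordinal + agrees with natural +: 17 + 19 = 36.
Result = 36

36


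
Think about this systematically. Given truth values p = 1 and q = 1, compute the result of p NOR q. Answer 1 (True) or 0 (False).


p = 1, q = 1
Operation: p NOR q
Evaluate: 1 NOR 1 = 0

0


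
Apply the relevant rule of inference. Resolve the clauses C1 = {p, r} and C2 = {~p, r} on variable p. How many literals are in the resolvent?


Remove p from C1 and ~p from C2.
C1 remainder: {r}
C2 remainder: {r}
Union (resolvent): {r}
Resolvent has 1 literal(s).

1


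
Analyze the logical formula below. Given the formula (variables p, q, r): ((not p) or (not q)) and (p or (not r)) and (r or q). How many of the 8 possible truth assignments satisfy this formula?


Evaluate all 8 assignments for p, q, r:
p=0, q=0, r=0: 0
p=0, q=0, r=1: 0
p=0, q=1, r=0: 1
p=0, q=1, r=1: 0
p=1, q=0, r=0: 0
p=1, q=0, r=1: 1
p=1, q=1, r=0: 0
p=1, q=1, r=1: 0
Satisfying count = 2

2


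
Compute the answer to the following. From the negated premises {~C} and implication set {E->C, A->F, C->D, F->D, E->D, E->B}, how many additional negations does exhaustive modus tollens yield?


Initial negated facts: {~C}
Apply modus tollens to closure:
  ~C and E->C  =>  ~E
Final negated: {~C, ~E}
New negations: {~E}
Count = 1

1


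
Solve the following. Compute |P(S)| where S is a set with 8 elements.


The power set of a set with n elements has 2^n elements.
|P(S)| = 2^8 = 256

256


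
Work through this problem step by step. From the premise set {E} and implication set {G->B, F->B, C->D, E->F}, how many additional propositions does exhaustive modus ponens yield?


Initial facts: {E}
Apply modus ponens to closure:
  E and E->F  =>  F
  F and F->B  =>  B
Final known: {B, E, F}
New propositions: {B, F}
Count = 2

2


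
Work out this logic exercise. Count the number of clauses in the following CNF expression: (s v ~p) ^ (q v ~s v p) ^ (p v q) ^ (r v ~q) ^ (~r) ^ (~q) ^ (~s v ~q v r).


A CNF formula is a conjunction of clauses.
Clauses are separated by ^.
Counting the conjuncts: 7 clauses.

7


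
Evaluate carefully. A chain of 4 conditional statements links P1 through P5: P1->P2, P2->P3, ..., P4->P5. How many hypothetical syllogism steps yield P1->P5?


With 4 implications in a chain connecting 5 propositions:
P1->P2, P2->P3, ..., P4->P5
Steps needed = (number of implications) - 1 = 4 - 1 = 3

3


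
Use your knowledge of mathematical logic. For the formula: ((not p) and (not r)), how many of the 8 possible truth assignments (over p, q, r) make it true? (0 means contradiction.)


Check all 8 assignments:
p=0, q=0, r=0: 1
p=0, q=0, r=1: 0
p=0, q=1, r=0: 1
p=0, q=1, r=1: 0
p=1, q=0, r=0: 0
p=1, q=0, r=1: 0
p=1, q=1, r=0: 0
p=1, q=1, r=1: 0
Count of True = 2

2


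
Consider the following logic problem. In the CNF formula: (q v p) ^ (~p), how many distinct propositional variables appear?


Identify each variable that appears in the formula.
Variables found: p, q
Count = 2

2


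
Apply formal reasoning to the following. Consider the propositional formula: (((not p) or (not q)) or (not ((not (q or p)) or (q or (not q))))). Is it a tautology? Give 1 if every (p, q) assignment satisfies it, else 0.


Check all 4 assignments:
p=0, q=0: 1
p=0, q=1: 1
p=1, q=0: 1
p=1, q=1: 0
Satisfying count = 3/4.
Tautology iff count = 4: no.

0


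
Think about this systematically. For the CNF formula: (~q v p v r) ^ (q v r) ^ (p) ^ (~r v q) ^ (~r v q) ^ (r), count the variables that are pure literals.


Check each variable for pure literal status:
p: pure positive
q: mixed (not pure)
r: mixed (not pure)
Pure literal count = 1

1


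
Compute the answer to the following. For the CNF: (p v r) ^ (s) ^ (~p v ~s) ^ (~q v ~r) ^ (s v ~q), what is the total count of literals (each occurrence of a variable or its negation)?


Counting literals in each clause:
Clause 1: 2 literal(s)
Clause 2: 1 literal(s)
Clause 3: 2 literal(s)
Clause 4: 2 literal(s)
Clause 5: 2 literal(s)
Total = 9

9


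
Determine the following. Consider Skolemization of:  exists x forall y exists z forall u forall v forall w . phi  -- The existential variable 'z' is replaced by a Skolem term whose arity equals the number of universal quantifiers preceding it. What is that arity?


Quantifier prefix: exists x forall y exists z forall u forall v forall w
'z' is existentially quantified at position 3.
Universal variables preceding it: y
Skolem function arity = 1

1


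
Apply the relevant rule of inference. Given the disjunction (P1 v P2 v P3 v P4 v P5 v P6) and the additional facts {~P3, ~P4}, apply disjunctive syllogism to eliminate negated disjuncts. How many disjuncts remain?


Original disjuncts (6): P1, P2, P3, P4, P5, P6
Negated (eliminate): ~P3, ~P4
Remaining disjuncts: P1, P2, P5, P6
Count = 6 - 2 = 4

4


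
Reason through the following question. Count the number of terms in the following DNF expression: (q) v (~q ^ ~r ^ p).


A DNF formula is a disjunction of terms (conjunctions).
Terms are separated by v.
Counting the disjuncts: 2 terms.

2


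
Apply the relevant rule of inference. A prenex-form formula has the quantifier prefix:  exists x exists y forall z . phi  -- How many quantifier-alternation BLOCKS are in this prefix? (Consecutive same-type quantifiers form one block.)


Quantifier-type sequence: E E A  (A=forall, E=exists)
Group into maximal same-type runs:
  Ex2 | Ax1
Number of blocks = 2

2


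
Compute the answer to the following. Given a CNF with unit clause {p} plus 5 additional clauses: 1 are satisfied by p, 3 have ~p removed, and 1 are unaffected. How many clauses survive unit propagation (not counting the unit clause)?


Satisfied (removed): 1
Shortened (remain): 3
Unchanged (remain): 1
Remaining = 3 + 1 = 4

4


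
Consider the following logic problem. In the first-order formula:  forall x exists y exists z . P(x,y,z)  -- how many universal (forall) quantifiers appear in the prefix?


Quantifier prefix: forall x exists y exists z
Mark each quantifier type:
  U E E
Universal count = 1, Existential count = 2
Asked for universal (forall) quantifiers: 1

1


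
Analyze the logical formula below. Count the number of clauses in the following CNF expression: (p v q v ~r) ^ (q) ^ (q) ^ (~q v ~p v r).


A CNF formula is a conjunction of clauses.
Clauses are separated by ^.
Counting the conjuncts: 4 clauses.

4


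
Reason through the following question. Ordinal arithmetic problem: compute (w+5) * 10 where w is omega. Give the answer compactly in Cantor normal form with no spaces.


Compute (w+5) * 10.
Ordinal * is associative and left-distributive over +, but NOT commutative; for finite n>1, n*w = w but w*n stays w*n.
(w+5) * 10 = (w+5) repeated 10 times. Each intermediate +5 is absorbed by the following w; only the last survives: w*10+5.
Result = w*10+5

w*10+5


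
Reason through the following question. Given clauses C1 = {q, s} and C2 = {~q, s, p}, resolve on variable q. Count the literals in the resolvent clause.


Remove q from C1 and ~q from C2.
C1 remainder: {s}
C2 remainder: {s, p}
Union (resolvent): {p, s}
Resolvent has 2 literal(s).

2


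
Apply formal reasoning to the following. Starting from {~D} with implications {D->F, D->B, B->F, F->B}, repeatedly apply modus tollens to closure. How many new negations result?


Initial negated facts: {~D}
Apply modus tollens to closure:
  (no implication fires)
Final negated: {~D}
New negations: {(none)}
Count = 0

0


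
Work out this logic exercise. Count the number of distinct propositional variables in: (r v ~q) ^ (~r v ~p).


Identify each variable that appears in the formula.
Variables found: p, q, r
Count = 3

3


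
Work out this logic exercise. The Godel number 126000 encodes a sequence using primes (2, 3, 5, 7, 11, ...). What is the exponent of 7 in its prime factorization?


Factorize 126000 by dividing by 7 repeatedly.
Division steps: 7 divides 126000 exactly 1 time(s).
Exponent of 7 = 1

1


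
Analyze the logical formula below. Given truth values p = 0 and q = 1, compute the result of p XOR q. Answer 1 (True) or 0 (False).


p = 0, q = 1
Operation: p XOR q
Evaluate: 0 XOR 1 = 1

1


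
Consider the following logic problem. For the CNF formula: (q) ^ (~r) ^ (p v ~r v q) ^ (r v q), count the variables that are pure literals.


Check each variable for pure literal status:
p: pure positive
q: pure positive
r: mixed (not pure)
Pure literal count = 2

2


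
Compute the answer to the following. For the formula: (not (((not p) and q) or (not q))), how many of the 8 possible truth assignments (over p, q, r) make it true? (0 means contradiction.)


Check all 8 assignments:
p=0, q=0, r=0: 0
p=0, q=0, r=1: 0
p=0, q=1, r=0: 0
p=0, q=1, r=1: 0
p=1, q=0, r=0: 0
p=1, q=0, r=1: 0
p=1, q=1, r=0: 1
p=1, q=1, r=1: 1
Count of True = 2

2


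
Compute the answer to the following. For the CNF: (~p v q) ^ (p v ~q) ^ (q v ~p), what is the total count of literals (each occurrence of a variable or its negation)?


Counting literals in each clause:
Clause 1: 2 literal(s)
Clause 2: 2 literal(s)
Clause 3: 2 literal(s)
Total = 6

6


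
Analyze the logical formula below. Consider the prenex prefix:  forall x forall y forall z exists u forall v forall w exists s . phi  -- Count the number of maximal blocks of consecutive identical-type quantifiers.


Quantifier-type sequence: A A A E A A E  (A=forall, E=exists)
Group into maximal same-type runs:
  Ax3 | Ex1 | Ax2 | Ex1
Number of blocks = 4

4


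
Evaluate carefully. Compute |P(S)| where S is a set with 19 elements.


The power set of a set with n elements has 2^n elements.
|P(S)| = 2^19 = 524288

524288


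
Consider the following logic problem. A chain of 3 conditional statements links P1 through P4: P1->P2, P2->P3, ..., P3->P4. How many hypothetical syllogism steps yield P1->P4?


With 3 implications in a chain connecting 4 propositions:
P1->P2, P2->P3, ..., P3->P4
Steps needed = (number of implications) - 1 = 3 - 1 = 2

2


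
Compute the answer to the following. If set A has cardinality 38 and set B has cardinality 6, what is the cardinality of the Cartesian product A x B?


The Cartesian product A x B contains all ordered pairs (a, b).
|A x B| = |A| * |B| = 38 * 6 = 228

228


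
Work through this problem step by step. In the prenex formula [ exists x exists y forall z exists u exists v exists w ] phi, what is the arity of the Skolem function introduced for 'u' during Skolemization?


Quantifier prefix: exists x exists y forall z exists u exists v exists w
'u' is existentially quantified at position 4.
Universal variables preceding it: z
Skolem function arity = 1

1


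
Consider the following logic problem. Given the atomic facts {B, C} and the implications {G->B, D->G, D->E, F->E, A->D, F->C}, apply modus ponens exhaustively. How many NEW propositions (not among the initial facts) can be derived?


Initial facts: {B, C}
Apply modus ponens to closure:
  (no implication fires)
Final known: {B, C}
New propositions: {(none)}
Count = 0

0


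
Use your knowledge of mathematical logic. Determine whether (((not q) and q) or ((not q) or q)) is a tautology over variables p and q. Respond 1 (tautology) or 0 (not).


Check all 4 assignments:
p=0, q=0: 1
p=0, q=1: 1
p=1, q=0: 1
p=1, q=1: 1
Satisfying count = 4/4.
Tautology iff count = 4: yes.

1


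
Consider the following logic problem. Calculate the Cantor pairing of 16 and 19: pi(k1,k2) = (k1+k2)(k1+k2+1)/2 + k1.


k1 + k2 = 35
(k1+k2)(k1+k2+1)/2 = 35 * 36 / 2 = 630
pi = 630 + 16 = 646

646


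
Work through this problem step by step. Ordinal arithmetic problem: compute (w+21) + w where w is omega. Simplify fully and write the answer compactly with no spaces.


Compute (w+21) + w.
Ordinal + is associative but NOT commutative; for finite n>0, n + w = w but w + n stays w+n.
(w+21) + w = w + (21+w) = w + w = w*2 (the finite tail 21 is absorbed by the right w).
Result = w*2

w*2


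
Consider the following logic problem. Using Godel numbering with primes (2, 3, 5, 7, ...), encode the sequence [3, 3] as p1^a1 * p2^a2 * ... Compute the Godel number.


Encode each element as an exponent of the corresponding prime:
  2^3 = 8
  3^3 = 27
Product = 8 * 27 = 216

216


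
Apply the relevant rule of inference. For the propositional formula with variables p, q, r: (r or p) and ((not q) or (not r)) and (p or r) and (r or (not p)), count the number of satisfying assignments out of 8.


Evaluate all 8 assignments for p, q, r:
p=0, q=0, r=0: 0
p=0, q=0, r=1: 1
p=0, q=1, r=0: 0
p=0, q=1, r=1: 0
p=1, q=0, r=0: 0
p=1, q=0, r=1: 1
p=1, q=1, r=0: 0
p=1, q=1, r=1: 0
Satisfying count = 2

2


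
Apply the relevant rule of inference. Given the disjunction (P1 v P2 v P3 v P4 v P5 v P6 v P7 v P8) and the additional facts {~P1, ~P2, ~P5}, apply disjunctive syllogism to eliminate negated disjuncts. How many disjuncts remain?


Original disjuncts (8): P1, P2, P3, P4, P5, P6, P7, P8
Negated (eliminate): ~P1, ~P2, ~P5
Remaining disjuncts: P3, P4, P6, P7, P8
Count = 8 - 3 = 5

5


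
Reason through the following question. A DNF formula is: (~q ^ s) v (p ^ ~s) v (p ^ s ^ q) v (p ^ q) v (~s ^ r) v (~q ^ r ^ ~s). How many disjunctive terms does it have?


A DNF formula is a disjunction of terms (conjunctions).
Terms are separated by v.
Counting the disjuncts: 6 terms.

6


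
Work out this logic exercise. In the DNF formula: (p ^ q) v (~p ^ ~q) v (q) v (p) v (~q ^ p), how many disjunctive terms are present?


A DNF formula is a disjunction of terms (conjunctions).
Terms are separated by v.
Counting the disjuncts: 5 terms.

5


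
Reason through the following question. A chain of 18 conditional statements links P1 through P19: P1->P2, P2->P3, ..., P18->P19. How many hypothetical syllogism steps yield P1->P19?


With 18 implications in a chain connecting 19 propositions:
P1->P2, P2->P3, ..., P18->P19
Steps needed = (number of implications) - 1 = 18 - 1 = 17

17


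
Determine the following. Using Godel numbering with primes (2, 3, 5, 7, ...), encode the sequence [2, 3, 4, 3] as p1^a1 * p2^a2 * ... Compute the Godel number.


Encode each element as an exponent of the corresponding prime:
  2^2 = 4
  3^3 = 27
  5^4 = 625
  7^3 = 343
Product = 4 * 27 * 625 * 343 = 23152500

23152500


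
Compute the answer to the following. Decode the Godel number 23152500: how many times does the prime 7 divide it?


Factorize 23152500 by dividing by 7 repeatedly.
Division steps: 7 divides 23152500 exactly 3 time(s).
Exponent of 7 = 3

3


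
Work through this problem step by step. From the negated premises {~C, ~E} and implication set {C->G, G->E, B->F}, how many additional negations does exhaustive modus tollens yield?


Initial negated facts: {~C, ~E}
Apply modus tollens to closure:
  ~E and G->E  =>  ~G
Final negated: {~C, ~E, ~G}
New negations: {~G}
Count = 1

1


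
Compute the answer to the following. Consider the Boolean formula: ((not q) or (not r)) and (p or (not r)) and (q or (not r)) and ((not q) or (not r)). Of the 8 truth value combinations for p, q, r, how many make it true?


Evaluate all 8 assignments for p, q, r:
p=0, q=0, r=0: 1
p=0, q=0, r=1: 0
p=0, q=1, r=0: 1
p=0, q=1, r=1: 0
p=1, q=0, r=0: 1
p=1, q=0, r=1: 0
p=1, q=1, r=0: 1
p=1, q=1, r=1: 0
Satisfying count = 4

4


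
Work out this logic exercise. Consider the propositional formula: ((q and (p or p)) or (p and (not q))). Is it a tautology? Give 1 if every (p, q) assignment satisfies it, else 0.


Check all 4 assignments:
p=0, q=0: 0
p=0, q=1: 0
p=1, q=0: 1
p=1, q=1: 1
Satisfying count = 2/4.
Tautology iff count = 4: no.

0


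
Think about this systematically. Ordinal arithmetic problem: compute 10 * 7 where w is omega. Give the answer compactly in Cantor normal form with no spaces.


Compute 10 * 7.
Ordinal * is associative and left-distributive over +, but NOT commutative; for finite n>1, n*w = w but w*n stays w*n.
Both finite; ordinal * agrees with natural *: 10 * 7 = 70.
Result = 70

70


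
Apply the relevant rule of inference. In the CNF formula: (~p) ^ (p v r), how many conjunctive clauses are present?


A CNF formula is a conjunction of clauses.
Clauses are separated by ^.
Counting the conjuncts: 2 clauses.

2


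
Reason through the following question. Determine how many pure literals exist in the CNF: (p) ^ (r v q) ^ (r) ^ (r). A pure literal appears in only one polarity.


Check each variable for pure literal status:
p: pure positive
q: pure positive
r: pure positive
Pure literal count = 3

3


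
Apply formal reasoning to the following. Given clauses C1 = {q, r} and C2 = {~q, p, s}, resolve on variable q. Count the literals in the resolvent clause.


Remove q from C1 and ~q from C2.
C1 remainder: {r}
C2 remainder: {p, s}
Union (resolvent): {p, r, s}
Resolvent has 3 literal(s).

3


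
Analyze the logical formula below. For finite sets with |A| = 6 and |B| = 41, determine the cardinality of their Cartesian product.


The Cartesian product A x B contains all ordered pairs (a, b).
|A x B| = |A| * |B| = 6 * 41 = 246

246


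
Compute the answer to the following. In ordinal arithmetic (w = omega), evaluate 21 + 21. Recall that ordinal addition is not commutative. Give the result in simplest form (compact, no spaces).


Compute 21 + 21.
Ordinal + is associative but NOT commutative; for finite n>0, n + w = w but w + n stays w+n.
Both operands finite; ordinal + agrees with natural +: 21 + 21 = 42.
Result = 42

42


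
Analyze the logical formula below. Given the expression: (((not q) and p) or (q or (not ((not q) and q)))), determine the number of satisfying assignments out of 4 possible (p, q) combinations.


Check all 4 assignments:
p=0, q=0: 1
p=0, q=1: 1
p=1, q=0: 1
p=1, q=1: 1
Count of True = 4

4


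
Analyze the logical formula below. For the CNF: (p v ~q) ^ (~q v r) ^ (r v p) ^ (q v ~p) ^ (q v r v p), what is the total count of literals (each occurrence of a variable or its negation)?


Counting literals in each clause:
Clause 1: 2 literal(s)
Clause 2: 2 literal(s)
Clause 3: 2 literal(s)
Clause 4: 2 literal(s)
Clause 5: 3 literal(s)
Total = 11

11


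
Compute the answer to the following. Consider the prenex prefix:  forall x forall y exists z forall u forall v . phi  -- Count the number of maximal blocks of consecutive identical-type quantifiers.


Quantifier-type sequence: A A E A A  (A=forall, E=exists)
Group into maximal same-type runs:
  Ax2 | Ex1 | Ax2
Number of blocks = 3

3


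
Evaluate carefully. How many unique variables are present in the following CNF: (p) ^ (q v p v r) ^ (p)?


Identify each variable that appears in the formula.
Variables found: p, q, r
Count = 3

3


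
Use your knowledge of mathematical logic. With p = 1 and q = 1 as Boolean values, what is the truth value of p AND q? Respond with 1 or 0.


p = 1, q = 1
Operation: p AND q
Evaluate: 1 AND 1 = 1

1


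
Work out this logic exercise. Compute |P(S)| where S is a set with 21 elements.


The power set of a set with n elements has 2^n elements.
|P(S)| = 2^21 = 2097152

2097152


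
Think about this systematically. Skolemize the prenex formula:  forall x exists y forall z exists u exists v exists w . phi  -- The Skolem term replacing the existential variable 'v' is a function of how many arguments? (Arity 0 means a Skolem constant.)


Quantifier prefix: forall x exists y forall z exists u exists v exists w
'v' is existentially quantified at position 5.
Universal variables preceding it: x, z
Skolem function arity = 2

2


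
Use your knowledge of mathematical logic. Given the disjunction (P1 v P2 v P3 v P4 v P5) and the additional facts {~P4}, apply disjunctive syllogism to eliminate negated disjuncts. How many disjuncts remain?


Original disjuncts (5): P1, P2, P3, P4, P5
Negated (eliminate): ~P4
Remaining disjuncts: P1, P2, P3, P5
Count = 5 - 1 = 4

4


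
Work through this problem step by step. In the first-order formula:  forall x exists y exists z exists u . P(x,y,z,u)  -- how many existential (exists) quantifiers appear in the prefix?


Quantifier prefix: forall x exists y exists z exists u
Mark each quantifier type:
  U E E E
Universal count = 1, Existential count = 3
Asked for existential (exists) quantifiers: 3

3


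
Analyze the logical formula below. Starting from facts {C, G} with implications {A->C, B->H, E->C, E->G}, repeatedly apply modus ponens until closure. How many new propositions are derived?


Initial facts: {C, G}
Apply modus ponens to closure:
  (no implication fires)
Final known: {C, G}
New propositions: {(none)}
Count = 0

0


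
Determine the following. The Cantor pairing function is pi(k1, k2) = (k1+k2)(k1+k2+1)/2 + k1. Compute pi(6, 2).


k1 + k2 = 8
(k1+k2)(k1+k2+1)/2 = 8 * 9 / 2 = 36
pi = 36 + 6 = 42

42


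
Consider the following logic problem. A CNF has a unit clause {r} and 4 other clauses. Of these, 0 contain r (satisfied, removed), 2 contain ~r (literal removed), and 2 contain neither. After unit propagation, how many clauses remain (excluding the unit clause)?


Satisfied (removed): 0
Shortened (remain): 2
Unchanged (remain): 2
Remaining = 2 + 2 = 4

4


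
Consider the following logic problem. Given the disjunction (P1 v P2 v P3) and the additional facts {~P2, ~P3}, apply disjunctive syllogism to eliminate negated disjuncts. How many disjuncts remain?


Original disjuncts (3): P1, P2, P3
Negated (eliminate): ~P2, ~P3
Remaining disjuncts: P1
Count = 3 - 2 = 1

1


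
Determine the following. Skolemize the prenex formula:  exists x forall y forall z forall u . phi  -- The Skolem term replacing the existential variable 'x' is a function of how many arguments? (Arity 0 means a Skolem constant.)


Quantifier prefix: exists x forall y forall z forall u
'x' is existentially quantified at position 1.
No universal quantifiers precede it.
Skolem function arity = 0 (a Skolem constant)

0


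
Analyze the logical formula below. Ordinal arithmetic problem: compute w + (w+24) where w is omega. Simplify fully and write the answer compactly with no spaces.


Compute w + (w+24).
Ordinal + is associative but NOT commutative; for finite n>0, n + w = w but w + n stays w+n.
w + (w+24) = (w+w) + 24 = w*2+24.
Result = w*2+24

w*2+24


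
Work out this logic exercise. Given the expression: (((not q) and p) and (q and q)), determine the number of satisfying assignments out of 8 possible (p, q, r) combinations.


Check all 8 assignments:
p=0, q=0, r=0: 0
p=0, q=0, r=1: 0
p=0, q=1, r=0: 0
p=0, q=1, r=1: 0
p=1, q=0, r=0: 0
p=1, q=0, r=1: 0
p=1, q=1, r=0: 0
p=1, q=1, r=1: 0
Count of True = 0

0


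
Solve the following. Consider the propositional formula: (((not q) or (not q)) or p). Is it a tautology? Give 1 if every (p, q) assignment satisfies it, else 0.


Check all 4 assignments:
p=0, q=0: 1
p=0, q=1: 0
p=1, q=0: 1
p=1, q=1: 1
Satisfying count = 3/4.
Tautology iff count = 4: no.

0


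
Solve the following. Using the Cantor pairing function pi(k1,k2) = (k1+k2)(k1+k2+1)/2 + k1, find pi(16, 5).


k1 + k2 = 21
(k1+k2)(k1+k2+1)/2 = 21 * 22 / 2 = 231
pi = 231 + 16 = 247

247


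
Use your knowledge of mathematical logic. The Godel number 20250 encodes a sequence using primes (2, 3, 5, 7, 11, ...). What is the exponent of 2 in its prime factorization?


Factorize 20250 by dividing by 2 repeatedly.
Division steps: 2 divides 20250 exactly 1 time(s).
Exponent of 2 = 1

1


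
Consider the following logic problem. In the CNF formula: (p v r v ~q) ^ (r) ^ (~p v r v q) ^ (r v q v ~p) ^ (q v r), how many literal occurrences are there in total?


Counting literals in each clause:
Clause 1: 3 literal(s)
Clause 2: 1 literal(s)
Clause 3: 3 literal(s)
Clause 4: 3 literal(s)
Clause 5: 2 literal(s)
Total = 12

12


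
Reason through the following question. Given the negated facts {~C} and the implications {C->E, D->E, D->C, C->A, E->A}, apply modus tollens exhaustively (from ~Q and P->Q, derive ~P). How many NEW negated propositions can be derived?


Initial negated facts: {~C}
Apply modus tollens to closure:
  ~C and D->C  =>  ~D
Final negated: {~C, ~D}
New negations: {~D}
Count = 1

1


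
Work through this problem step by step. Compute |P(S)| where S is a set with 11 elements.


The power set of a set with n elements has 2^n elements.
|P(S)| = 2^11 = 2048

2048


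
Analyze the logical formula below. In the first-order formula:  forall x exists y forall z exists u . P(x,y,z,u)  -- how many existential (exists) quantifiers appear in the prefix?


Quantifier prefix: forall x exists y forall z exists u
Mark each quantifier type:
  U E U E
Universal count = 2, Existential count = 2
Asked for existential (exists) quantifiers: 2

2


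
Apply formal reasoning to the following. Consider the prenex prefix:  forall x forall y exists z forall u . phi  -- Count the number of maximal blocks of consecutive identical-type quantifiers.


Quantifier-type sequence: A A E A  (A=forall, E=exists)
Group into maximal same-type runs:
  Ax2 | Ex1 | Ax1
Number of blocks = 3

3


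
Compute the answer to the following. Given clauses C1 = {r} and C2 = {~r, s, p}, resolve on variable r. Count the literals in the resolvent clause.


Remove r from C1 and ~r from C2.
C1 remainder: {}
C2 remainder: {s, p}
Union (resolvent): {p, s}
Resolvent has 2 literal(s).

2


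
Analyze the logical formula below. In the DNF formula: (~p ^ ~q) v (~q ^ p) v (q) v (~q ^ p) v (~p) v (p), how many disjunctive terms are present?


A DNF formula is a disjunction of terms (conjunctions).
Terms are separated by v.
Counting the disjuncts: 6 terms.

6


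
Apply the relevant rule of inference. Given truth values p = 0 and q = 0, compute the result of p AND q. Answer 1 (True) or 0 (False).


p = 0, q = 0
Operation: p AND q
Evaluate: 0 AND 0 = 0

0


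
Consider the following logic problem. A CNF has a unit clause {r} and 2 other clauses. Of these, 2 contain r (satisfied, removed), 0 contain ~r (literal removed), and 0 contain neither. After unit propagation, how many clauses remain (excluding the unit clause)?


Satisfied (removed): 2
Shortened (remain): 0
Unchanged (remain): 0
Remaining = 0 + 0 = 0

0


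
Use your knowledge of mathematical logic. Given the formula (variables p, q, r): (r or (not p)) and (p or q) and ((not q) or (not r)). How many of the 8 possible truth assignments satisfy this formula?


Evaluate all 8 assignments for p, q, r:
p=0, q=0, r=0: 0
p=0, q=0, r=1: 0
p=0, q=1, r=0: 1
p=0, q=1, r=1: 0
p=1, q=0, r=0: 0
p=1, q=0, r=1: 1
p=1, q=1, r=0: 0
p=1, q=1, r=1: 0
Satisfying count = 2

2


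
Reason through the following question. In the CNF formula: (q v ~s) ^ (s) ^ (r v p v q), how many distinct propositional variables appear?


Identify each variable that appears in the formula.
Variables found: p, q, r, s
Count = 4

4


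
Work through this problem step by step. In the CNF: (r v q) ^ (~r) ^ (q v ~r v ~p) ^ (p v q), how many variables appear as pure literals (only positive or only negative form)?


Check each variable for pure literal status:
p: mixed (not pure)
q: pure positive
r: mixed (not pure)
Pure literal count = 1

1


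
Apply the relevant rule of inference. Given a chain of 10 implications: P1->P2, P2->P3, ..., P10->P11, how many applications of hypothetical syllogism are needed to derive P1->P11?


With 10 implications in a chain connecting 11 propositions:
P1->P2, P2->P3, ..., P10->P11
Steps needed = (number of implications) - 1 = 10 - 1 = 9

9


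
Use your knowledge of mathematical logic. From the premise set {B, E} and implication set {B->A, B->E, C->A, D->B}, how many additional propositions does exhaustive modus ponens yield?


Initial facts: {B, E}
Apply modus ponens to closure:
  B and B->A  =>  A
Final known: {A, B, E}
New propositions: {A}
Count = 1

1


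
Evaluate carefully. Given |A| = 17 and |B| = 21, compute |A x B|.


The Cartesian product A x B contains all ordered pairs (a, b).
|A x B| = |A| * |B| = 17 * 21 = 357

357


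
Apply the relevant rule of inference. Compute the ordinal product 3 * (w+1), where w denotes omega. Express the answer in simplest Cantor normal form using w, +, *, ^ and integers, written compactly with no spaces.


Compute 3 * (w+1).
Ordinal * is associative and left-distributive over +, but NOT commutative; for finite n>1, n*w = w but w*n stays w*n.
By left-distributivity: 3 * (w+1) = 3*w + 3*1 = w + 3 = w+3.
Result = w+3

w+3


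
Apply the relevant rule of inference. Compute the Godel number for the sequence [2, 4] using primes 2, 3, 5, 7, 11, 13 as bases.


Encode each element as an exponent of the corresponding prime:
  2^2 = 4
  3^4 = 81
Product = 4 * 81 = 324

324


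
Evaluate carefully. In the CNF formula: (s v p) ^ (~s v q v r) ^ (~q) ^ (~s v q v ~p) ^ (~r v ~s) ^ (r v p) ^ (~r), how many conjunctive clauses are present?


A CNF formula is a conjunction of clauses.
Clauses are separated by ^.
Counting the conjuncts: 7 clauses.

7


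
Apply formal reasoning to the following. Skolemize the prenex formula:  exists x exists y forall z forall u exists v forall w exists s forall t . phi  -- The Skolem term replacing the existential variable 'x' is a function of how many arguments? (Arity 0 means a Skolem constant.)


Quantifier prefix: exists x exists y forall z forall u exists v forall w exists s forall t
'x' is existentially quantified at position 1.
No universal quantifiers precede it.
Skolem function arity = 0 (a Skolem constant)

0


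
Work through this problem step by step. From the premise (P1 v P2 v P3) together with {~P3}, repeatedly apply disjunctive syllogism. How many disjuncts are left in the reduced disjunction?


Original disjuncts (3): P1, P2, P3
Negated (eliminate): ~P3
Remaining disjuncts: P1, P2
Count = 3 - 1 = 2

2


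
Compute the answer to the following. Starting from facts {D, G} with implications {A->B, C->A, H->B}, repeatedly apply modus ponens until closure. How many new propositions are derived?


Initial facts: {D, G}
Apply modus ponens to closure:
  (no implication fires)
Final known: {D, G}
New propositions: {(none)}
Count = 0

0


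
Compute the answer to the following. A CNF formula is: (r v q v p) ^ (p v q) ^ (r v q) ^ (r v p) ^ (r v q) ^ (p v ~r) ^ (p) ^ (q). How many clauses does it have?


A CNF formula is a conjunction of clauses.
Clauses are separated by ^.
Counting the conjuncts: 8 clauses.

8


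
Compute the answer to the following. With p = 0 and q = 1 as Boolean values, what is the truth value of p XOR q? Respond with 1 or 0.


p = 0, q = 1
Operation: p XOR q
Evaluate: 0 XOR 1 = 1

1


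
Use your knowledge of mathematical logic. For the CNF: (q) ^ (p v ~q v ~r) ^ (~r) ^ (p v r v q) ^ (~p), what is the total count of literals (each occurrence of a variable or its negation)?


Counting literals in each clause:
Clause 1: 1 literal(s)
Clause 2: 3 literal(s)
Clause 3: 1 literal(s)
Clause 4: 3 literal(s)
Clause 5: 1 literal(s)
Total = 9

9


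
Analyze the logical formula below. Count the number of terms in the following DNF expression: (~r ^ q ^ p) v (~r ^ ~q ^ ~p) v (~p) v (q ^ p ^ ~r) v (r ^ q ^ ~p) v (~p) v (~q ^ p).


A DNF formula is a disjunction of terms (conjunctions).
Terms are separated by v.
Counting the disjuncts: 7 terms.

7


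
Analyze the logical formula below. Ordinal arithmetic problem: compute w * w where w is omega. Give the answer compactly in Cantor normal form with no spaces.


Compute w * w.
Ordinal * is associative and left-distributive over +, but NOT commutative; for finite n>1, n*w = w but w*n stays w*n.
w * w = w^2 by definition.
Result = w^2

w^2


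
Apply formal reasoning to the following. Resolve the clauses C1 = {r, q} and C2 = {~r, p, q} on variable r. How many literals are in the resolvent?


Remove r from C1 and ~r from C2.
C1 remainder: {q}
C2 remainder: {p, q}
Union (resolvent): {p, q}
Resolvent has 2 literal(s).

2


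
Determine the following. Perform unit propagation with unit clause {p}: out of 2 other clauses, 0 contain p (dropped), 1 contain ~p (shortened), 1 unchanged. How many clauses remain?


Satisfied (removed): 0
Shortened (remain): 1
Unchanged (remain): 1
Remaining = 1 + 1 = 2

2


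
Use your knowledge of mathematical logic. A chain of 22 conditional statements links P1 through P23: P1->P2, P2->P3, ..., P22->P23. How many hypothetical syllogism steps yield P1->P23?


With 22 implications in a chain connecting 23 propositions:
P1->P2, P2->P3, ..., P22->P23
Steps needed = (number of implications) - 1 = 22 - 1 = 21

21


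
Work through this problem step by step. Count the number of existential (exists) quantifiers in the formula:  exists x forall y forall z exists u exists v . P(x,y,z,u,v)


Quantifier prefix: exists x forall y forall z exists u exists v
Mark each quantifier type:
  E U U E E
Universal count = 2, Existential count = 3
Asked for existential (exists) quantifiers: 3

3


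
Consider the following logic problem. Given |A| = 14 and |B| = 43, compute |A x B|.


The Cartesian product A x B contains all ordered pairs (a, b).
|A x B| = |A| * |B| = 14 * 43 = 602

602


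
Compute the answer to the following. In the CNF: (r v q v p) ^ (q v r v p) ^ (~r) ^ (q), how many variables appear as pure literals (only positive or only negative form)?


Check each variable for pure literal status:
p: pure positive
q: pure positive
r: mixed (not pure)
Pure literal count = 2

2


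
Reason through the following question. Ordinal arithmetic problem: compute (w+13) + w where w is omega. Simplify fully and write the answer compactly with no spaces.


Compute (w+13) + w.
Ordinal + is associative but NOT commutative; for finite n>0, n + w = w but w + n stays w+n.
(w+13) + w = w + (13+w) = w + w = w*2 (the finite tail 13 is absorbed by the right w).
Result = w*2

w*2


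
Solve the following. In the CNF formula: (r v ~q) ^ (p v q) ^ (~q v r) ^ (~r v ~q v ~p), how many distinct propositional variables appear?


Identify each variable that appears in the formula.
Variables found: p, q, r
Count = 3

3


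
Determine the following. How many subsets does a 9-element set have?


The power set of a set with n elements has 2^n elements.
|P(S)| = 2^9 = 512

512


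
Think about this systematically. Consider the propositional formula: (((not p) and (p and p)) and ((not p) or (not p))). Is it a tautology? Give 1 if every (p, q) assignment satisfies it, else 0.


Check all 4 assignments:
p=0, q=0: 0
p=0, q=1: 0
p=1, q=0: 0
p=1, q=1: 0
Satisfying count = 0/4.
Tautology iff count = 4: no.

0


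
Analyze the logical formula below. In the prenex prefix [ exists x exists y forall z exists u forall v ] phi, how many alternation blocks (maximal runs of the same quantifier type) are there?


Quantifier-type sequence: E E A E A  (A=forall, E=exists)
Group into maximal same-type runs:
  Ex2 | Ax1 | Ex1 | Ax1
Number of blocks = 4

4


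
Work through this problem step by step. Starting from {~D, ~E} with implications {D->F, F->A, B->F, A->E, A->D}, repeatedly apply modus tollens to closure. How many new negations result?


Initial negated facts: {~D, ~E}
Apply modus tollens to closure:
  ~E and A->E  =>  ~A
  ~A and F->A  =>  ~F
  ~F and B->F  =>  ~B
Final negated: {~A, ~B, ~D, ~E, ~F}
New negations: {~A, ~B, ~F}
Count = 3

3


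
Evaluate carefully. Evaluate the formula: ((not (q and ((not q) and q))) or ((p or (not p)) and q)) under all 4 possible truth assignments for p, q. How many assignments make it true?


Check all 4 assignments:
p=0, q=0: 1
p=0, q=1: 1
p=1, q=0: 1
p=1, q=1: 1
Count of True = 4

4


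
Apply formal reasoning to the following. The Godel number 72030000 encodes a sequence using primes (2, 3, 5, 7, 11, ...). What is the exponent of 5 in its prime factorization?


Factorize 72030000 by dividing by 5 repeatedly.
Division steps: 5 divides 72030000 exactly 4 time(s).
Exponent of 5 = 4

4


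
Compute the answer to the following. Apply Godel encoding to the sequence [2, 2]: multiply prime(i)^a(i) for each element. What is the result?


Encode each element as an exponent of the corresponding prime:
  2^2 = 4
  3^2 = 9
Product = 4 * 9 = 36

36


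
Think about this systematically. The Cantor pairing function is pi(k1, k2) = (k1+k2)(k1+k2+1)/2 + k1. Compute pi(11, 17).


k1 + k2 = 28
(k1+k2)(k1+k2+1)/2 = 28 * 29 / 2 = 406
pi = 406 + 11 = 417

417


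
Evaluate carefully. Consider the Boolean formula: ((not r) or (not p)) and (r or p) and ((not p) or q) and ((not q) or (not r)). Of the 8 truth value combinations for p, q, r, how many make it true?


Evaluate all 8 assignments for p, q, r:
p=0, q=0, r=0: 0
p=0, q=0, r=1: 1
p=0, q=1, r=0: 0
p=0, q=1, r=1: 0
p=1, q=0, r=0: 0
p=1, q=0, r=1: 0
p=1, q=1, r=0: 1
p=1, q=1, r=1: 0
Satisfying count = 2

2


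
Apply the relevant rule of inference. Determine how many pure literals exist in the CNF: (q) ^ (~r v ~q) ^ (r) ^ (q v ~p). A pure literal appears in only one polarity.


Check each variable for pure literal status:
p: pure negative
q: mixed (not pure)
r: mixed (not pure)
Pure literal count = 1

1


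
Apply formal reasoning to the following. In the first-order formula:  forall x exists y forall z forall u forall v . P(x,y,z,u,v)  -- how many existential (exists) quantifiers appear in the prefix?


Quantifier prefix: forall x exists y forall z forall u forall v
Mark each quantifier type:
  U E U U U
Universal count = 4, Existential count = 1
Asked for existential (exists) quantifiers: 1

1


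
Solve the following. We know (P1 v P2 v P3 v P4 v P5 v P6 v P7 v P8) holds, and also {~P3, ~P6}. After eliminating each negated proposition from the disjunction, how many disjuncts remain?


Original disjuncts (8): P1, P2, P3, P4, P5, P6, P7, P8
Negated (eliminate): ~P3, ~P6
Remaining disjuncts: P1, P2, P4, P5, P7, P8
Count = 8 - 2 = 6

6


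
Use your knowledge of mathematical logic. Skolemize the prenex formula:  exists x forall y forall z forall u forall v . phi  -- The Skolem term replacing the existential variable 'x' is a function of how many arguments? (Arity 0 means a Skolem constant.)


Quantifier prefix: exists x forall y forall z forall u forall v
'x' is existentially quantified at position 1.
No universal quantifiers precede it.
Skolem function arity = 0 (a Skolem constant)

0


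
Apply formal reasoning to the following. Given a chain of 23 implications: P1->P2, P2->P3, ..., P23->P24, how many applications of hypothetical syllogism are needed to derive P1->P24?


With 23 implications in a chain connecting 24 propositions:
P1->P2, P2->P3, ..., P23->P24
Steps needed = (number of implications) - 1 = 23 - 1 = 22

22


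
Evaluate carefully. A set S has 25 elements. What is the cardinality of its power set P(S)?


The power set of a set with n elements has 2^n elements.
|P(S)| = 2^25 = 33554432

33554432


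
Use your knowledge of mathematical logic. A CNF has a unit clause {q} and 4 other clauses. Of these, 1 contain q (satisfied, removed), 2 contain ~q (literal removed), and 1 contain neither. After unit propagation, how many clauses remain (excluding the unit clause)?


Satisfied (removed): 1
Shortened (remain): 2
Unchanged (remain): 1
Remaining = 2 + 1 = 3

3
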